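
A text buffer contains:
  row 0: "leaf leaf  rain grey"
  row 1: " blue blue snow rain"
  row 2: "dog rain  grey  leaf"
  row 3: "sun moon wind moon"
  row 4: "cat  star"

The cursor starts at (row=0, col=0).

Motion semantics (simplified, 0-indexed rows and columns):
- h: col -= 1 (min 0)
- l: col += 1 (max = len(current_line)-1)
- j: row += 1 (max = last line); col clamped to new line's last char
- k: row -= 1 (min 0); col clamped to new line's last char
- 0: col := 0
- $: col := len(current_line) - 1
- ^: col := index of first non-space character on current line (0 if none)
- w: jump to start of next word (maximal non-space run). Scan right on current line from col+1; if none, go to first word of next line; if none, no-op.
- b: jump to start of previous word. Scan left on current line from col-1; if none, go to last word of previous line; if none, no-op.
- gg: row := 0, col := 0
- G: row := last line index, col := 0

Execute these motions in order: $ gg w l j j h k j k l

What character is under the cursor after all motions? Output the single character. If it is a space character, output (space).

After 1 ($): row=0 col=19 char='y'
After 2 (gg): row=0 col=0 char='l'
After 3 (w): row=0 col=5 char='l'
After 4 (l): row=0 col=6 char='e'
After 5 (j): row=1 col=6 char='b'
After 6 (j): row=2 col=6 char='i'
After 7 (h): row=2 col=5 char='a'
After 8 (k): row=1 col=5 char='_'
After 9 (j): row=2 col=5 char='a'
After 10 (k): row=1 col=5 char='_'
After 11 (l): row=1 col=6 char='b'

Answer: b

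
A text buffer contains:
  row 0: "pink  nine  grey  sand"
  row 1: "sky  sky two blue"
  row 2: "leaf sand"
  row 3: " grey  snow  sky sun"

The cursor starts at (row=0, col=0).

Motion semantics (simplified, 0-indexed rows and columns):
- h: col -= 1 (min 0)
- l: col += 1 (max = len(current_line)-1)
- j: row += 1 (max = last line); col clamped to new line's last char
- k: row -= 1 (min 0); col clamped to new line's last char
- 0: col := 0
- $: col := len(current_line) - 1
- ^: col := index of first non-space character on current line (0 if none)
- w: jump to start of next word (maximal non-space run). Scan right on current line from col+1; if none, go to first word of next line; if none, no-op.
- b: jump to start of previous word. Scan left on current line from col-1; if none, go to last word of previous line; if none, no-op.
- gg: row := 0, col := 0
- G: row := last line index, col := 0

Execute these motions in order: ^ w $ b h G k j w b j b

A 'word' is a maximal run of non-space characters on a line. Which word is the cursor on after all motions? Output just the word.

Answer: grey

Derivation:
After 1 (^): row=0 col=0 char='p'
After 2 (w): row=0 col=6 char='n'
After 3 ($): row=0 col=21 char='d'
After 4 (b): row=0 col=18 char='s'
After 5 (h): row=0 col=17 char='_'
After 6 (G): row=3 col=0 char='_'
After 7 (k): row=2 col=0 char='l'
After 8 (j): row=3 col=0 char='_'
After 9 (w): row=3 col=1 char='g'
After 10 (b): row=2 col=5 char='s'
After 11 (j): row=3 col=5 char='_'
After 12 (b): row=3 col=1 char='g'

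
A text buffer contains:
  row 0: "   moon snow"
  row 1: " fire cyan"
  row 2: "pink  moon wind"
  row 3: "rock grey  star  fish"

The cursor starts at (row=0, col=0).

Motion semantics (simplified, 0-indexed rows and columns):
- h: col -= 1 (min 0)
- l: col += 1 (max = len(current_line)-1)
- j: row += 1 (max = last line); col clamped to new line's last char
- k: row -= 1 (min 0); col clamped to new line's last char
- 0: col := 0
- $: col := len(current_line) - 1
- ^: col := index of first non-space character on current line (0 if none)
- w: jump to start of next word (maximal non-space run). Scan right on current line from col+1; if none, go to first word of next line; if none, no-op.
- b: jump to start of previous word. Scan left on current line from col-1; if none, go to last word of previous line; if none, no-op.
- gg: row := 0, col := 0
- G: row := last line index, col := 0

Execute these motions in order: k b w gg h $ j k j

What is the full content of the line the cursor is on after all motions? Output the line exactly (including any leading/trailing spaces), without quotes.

Answer:  fire cyan

Derivation:
After 1 (k): row=0 col=0 char='_'
After 2 (b): row=0 col=0 char='_'
After 3 (w): row=0 col=3 char='m'
After 4 (gg): row=0 col=0 char='_'
After 5 (h): row=0 col=0 char='_'
After 6 ($): row=0 col=11 char='w'
After 7 (j): row=1 col=9 char='n'
After 8 (k): row=0 col=9 char='n'
After 9 (j): row=1 col=9 char='n'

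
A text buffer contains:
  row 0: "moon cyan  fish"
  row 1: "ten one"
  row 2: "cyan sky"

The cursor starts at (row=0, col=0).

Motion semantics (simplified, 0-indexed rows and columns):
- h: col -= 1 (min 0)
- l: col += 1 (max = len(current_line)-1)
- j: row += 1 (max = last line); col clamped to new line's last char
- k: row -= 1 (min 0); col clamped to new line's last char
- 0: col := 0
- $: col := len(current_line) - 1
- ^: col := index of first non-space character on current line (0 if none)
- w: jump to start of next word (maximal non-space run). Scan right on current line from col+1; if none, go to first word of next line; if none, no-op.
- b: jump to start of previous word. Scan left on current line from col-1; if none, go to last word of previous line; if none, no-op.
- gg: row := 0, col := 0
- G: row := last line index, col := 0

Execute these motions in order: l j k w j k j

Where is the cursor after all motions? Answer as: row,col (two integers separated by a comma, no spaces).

Answer: 1,5

Derivation:
After 1 (l): row=0 col=1 char='o'
After 2 (j): row=1 col=1 char='e'
After 3 (k): row=0 col=1 char='o'
After 4 (w): row=0 col=5 char='c'
After 5 (j): row=1 col=5 char='n'
After 6 (k): row=0 col=5 char='c'
After 7 (j): row=1 col=5 char='n'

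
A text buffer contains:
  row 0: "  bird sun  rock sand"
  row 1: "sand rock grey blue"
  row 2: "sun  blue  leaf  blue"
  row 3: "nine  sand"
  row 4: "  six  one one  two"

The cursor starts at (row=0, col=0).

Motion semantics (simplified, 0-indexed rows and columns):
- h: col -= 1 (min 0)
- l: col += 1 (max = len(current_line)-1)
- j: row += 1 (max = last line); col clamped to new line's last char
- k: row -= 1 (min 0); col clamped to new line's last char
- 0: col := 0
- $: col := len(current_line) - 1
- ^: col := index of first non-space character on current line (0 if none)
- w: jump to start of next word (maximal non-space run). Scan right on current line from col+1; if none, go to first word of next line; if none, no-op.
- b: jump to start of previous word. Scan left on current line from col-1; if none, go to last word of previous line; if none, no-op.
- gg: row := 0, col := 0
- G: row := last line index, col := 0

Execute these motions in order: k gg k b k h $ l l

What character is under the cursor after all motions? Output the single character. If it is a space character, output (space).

Answer: d

Derivation:
After 1 (k): row=0 col=0 char='_'
After 2 (gg): row=0 col=0 char='_'
After 3 (k): row=0 col=0 char='_'
After 4 (b): row=0 col=0 char='_'
After 5 (k): row=0 col=0 char='_'
After 6 (h): row=0 col=0 char='_'
After 7 ($): row=0 col=20 char='d'
After 8 (l): row=0 col=20 char='d'
After 9 (l): row=0 col=20 char='d'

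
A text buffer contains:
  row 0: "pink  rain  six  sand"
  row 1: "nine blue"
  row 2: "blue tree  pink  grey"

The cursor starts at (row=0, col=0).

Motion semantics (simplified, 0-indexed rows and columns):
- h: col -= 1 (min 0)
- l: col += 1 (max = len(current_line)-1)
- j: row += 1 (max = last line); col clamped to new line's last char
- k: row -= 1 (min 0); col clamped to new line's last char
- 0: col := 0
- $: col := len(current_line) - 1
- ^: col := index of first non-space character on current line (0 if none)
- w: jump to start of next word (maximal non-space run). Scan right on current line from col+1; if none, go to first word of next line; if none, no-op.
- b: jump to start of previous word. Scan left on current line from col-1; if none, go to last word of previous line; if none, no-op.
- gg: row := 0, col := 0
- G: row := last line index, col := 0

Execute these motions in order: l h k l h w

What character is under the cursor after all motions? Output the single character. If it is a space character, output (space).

After 1 (l): row=0 col=1 char='i'
After 2 (h): row=0 col=0 char='p'
After 3 (k): row=0 col=0 char='p'
After 4 (l): row=0 col=1 char='i'
After 5 (h): row=0 col=0 char='p'
After 6 (w): row=0 col=6 char='r'

Answer: r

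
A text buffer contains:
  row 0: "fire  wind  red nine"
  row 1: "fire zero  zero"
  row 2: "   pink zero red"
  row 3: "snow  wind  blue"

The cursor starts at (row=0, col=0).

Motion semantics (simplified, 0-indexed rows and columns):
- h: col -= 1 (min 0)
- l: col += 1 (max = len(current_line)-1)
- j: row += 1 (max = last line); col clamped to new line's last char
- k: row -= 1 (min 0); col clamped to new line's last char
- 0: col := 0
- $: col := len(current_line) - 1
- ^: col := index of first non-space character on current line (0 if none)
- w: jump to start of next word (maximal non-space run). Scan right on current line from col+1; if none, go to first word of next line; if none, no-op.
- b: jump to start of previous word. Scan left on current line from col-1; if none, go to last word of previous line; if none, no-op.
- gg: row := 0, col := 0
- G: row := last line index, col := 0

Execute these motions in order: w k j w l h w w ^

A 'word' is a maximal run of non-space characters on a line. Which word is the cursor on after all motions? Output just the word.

After 1 (w): row=0 col=6 char='w'
After 2 (k): row=0 col=6 char='w'
After 3 (j): row=1 col=6 char='e'
After 4 (w): row=1 col=11 char='z'
After 5 (l): row=1 col=12 char='e'
After 6 (h): row=1 col=11 char='z'
After 7 (w): row=2 col=3 char='p'
After 8 (w): row=2 col=8 char='z'
After 9 (^): row=2 col=3 char='p'

Answer: pink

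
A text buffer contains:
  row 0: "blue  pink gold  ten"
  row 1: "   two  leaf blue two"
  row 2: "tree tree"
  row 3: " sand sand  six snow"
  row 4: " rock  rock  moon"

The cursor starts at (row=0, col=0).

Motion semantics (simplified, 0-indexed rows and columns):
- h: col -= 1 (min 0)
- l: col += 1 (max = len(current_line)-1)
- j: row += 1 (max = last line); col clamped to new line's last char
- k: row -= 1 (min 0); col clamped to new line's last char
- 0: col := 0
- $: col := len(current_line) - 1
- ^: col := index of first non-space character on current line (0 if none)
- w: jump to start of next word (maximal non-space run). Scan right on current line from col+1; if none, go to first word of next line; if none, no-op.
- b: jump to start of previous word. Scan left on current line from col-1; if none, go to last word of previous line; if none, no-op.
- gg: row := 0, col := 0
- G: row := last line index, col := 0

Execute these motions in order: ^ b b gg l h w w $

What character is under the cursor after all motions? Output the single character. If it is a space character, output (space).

After 1 (^): row=0 col=0 char='b'
After 2 (b): row=0 col=0 char='b'
After 3 (b): row=0 col=0 char='b'
After 4 (gg): row=0 col=0 char='b'
After 5 (l): row=0 col=1 char='l'
After 6 (h): row=0 col=0 char='b'
After 7 (w): row=0 col=6 char='p'
After 8 (w): row=0 col=11 char='g'
After 9 ($): row=0 col=19 char='n'

Answer: n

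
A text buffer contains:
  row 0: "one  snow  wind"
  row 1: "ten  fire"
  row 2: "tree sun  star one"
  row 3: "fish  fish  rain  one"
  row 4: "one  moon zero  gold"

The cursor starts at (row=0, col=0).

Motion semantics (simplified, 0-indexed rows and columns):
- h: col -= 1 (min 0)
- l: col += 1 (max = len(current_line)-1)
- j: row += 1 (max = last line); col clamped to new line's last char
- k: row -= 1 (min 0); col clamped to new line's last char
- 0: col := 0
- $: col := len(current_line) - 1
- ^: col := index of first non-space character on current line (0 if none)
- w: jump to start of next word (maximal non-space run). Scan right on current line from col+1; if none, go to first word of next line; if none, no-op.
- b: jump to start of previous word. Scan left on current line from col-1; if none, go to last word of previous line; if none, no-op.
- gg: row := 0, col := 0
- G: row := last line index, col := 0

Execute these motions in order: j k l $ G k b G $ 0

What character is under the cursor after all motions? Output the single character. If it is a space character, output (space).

After 1 (j): row=1 col=0 char='t'
After 2 (k): row=0 col=0 char='o'
After 3 (l): row=0 col=1 char='n'
After 4 ($): row=0 col=14 char='d'
After 5 (G): row=4 col=0 char='o'
After 6 (k): row=3 col=0 char='f'
After 7 (b): row=2 col=15 char='o'
After 8 (G): row=4 col=0 char='o'
After 9 ($): row=4 col=19 char='d'
After 10 (0): row=4 col=0 char='o'

Answer: o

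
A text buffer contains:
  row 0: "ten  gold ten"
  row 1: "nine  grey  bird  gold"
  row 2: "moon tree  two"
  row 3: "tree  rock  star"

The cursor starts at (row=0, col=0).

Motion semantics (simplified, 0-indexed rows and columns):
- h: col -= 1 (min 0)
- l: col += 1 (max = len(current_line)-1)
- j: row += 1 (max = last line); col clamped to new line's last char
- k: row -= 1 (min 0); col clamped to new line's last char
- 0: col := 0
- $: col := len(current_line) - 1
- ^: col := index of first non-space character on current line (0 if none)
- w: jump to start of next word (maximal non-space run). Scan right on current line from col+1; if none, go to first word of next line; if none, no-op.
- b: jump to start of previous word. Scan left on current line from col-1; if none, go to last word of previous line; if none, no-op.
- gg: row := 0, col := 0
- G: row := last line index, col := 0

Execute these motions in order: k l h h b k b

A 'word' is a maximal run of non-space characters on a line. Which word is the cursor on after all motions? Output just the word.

Answer: ten

Derivation:
After 1 (k): row=0 col=0 char='t'
After 2 (l): row=0 col=1 char='e'
After 3 (h): row=0 col=0 char='t'
After 4 (h): row=0 col=0 char='t'
After 5 (b): row=0 col=0 char='t'
After 6 (k): row=0 col=0 char='t'
After 7 (b): row=0 col=0 char='t'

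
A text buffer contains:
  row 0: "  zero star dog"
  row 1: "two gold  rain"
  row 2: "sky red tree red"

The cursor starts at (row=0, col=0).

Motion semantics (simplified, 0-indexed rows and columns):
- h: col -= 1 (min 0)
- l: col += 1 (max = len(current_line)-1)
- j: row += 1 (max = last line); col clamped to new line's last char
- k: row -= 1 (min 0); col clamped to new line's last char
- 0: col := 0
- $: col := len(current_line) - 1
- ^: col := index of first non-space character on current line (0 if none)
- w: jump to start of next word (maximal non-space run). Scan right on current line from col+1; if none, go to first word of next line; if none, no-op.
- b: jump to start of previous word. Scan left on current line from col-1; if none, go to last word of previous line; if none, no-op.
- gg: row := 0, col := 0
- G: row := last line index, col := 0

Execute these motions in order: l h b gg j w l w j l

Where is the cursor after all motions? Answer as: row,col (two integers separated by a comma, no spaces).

Answer: 2,11

Derivation:
After 1 (l): row=0 col=1 char='_'
After 2 (h): row=0 col=0 char='_'
After 3 (b): row=0 col=0 char='_'
After 4 (gg): row=0 col=0 char='_'
After 5 (j): row=1 col=0 char='t'
After 6 (w): row=1 col=4 char='g'
After 7 (l): row=1 col=5 char='o'
After 8 (w): row=1 col=10 char='r'
After 9 (j): row=2 col=10 char='e'
After 10 (l): row=2 col=11 char='e'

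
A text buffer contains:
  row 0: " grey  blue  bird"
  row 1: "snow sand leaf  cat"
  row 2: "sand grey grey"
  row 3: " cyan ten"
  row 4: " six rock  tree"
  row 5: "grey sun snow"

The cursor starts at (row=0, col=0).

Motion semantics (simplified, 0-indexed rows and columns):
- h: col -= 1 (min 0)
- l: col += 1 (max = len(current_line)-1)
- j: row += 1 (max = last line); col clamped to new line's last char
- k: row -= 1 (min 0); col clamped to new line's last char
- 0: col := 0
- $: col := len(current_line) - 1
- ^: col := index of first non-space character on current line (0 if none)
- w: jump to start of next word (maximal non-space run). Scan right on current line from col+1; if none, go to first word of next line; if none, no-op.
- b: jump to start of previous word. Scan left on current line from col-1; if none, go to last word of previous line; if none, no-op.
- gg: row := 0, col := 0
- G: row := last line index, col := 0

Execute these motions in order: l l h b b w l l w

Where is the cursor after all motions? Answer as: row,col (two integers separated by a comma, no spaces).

Answer: 0,13

Derivation:
After 1 (l): row=0 col=1 char='g'
After 2 (l): row=0 col=2 char='r'
After 3 (h): row=0 col=1 char='g'
After 4 (b): row=0 col=1 char='g'
After 5 (b): row=0 col=1 char='g'
After 6 (w): row=0 col=7 char='b'
After 7 (l): row=0 col=8 char='l'
After 8 (l): row=0 col=9 char='u'
After 9 (w): row=0 col=13 char='b'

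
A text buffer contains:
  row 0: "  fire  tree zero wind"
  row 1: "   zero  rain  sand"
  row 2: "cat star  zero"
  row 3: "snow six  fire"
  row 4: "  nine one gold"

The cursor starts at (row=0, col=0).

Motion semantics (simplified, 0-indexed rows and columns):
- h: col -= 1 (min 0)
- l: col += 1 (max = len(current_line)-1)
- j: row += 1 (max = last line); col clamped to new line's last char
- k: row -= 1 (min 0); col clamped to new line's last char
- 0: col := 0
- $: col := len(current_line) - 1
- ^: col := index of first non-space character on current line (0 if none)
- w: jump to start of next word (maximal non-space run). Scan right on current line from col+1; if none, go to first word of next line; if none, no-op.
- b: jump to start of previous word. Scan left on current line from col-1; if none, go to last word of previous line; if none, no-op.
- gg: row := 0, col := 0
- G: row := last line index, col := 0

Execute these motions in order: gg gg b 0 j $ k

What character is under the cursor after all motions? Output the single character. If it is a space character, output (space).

Answer: w

Derivation:
After 1 (gg): row=0 col=0 char='_'
After 2 (gg): row=0 col=0 char='_'
After 3 (b): row=0 col=0 char='_'
After 4 (0): row=0 col=0 char='_'
After 5 (j): row=1 col=0 char='_'
After 6 ($): row=1 col=18 char='d'
After 7 (k): row=0 col=18 char='w'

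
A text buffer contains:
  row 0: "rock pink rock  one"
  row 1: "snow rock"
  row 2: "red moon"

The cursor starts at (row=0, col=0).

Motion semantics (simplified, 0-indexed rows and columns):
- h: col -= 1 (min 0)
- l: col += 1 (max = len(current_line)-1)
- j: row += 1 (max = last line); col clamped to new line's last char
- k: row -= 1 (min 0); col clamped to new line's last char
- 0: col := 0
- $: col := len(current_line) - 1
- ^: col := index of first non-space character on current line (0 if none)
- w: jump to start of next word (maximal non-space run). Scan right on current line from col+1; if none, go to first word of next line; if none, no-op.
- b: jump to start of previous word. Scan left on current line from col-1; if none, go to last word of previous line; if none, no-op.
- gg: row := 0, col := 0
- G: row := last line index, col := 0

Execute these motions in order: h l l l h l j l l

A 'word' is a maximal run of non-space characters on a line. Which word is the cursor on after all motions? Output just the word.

Answer: rock

Derivation:
After 1 (h): row=0 col=0 char='r'
After 2 (l): row=0 col=1 char='o'
After 3 (l): row=0 col=2 char='c'
After 4 (l): row=0 col=3 char='k'
After 5 (h): row=0 col=2 char='c'
After 6 (l): row=0 col=3 char='k'
After 7 (j): row=1 col=3 char='w'
After 8 (l): row=1 col=4 char='_'
After 9 (l): row=1 col=5 char='r'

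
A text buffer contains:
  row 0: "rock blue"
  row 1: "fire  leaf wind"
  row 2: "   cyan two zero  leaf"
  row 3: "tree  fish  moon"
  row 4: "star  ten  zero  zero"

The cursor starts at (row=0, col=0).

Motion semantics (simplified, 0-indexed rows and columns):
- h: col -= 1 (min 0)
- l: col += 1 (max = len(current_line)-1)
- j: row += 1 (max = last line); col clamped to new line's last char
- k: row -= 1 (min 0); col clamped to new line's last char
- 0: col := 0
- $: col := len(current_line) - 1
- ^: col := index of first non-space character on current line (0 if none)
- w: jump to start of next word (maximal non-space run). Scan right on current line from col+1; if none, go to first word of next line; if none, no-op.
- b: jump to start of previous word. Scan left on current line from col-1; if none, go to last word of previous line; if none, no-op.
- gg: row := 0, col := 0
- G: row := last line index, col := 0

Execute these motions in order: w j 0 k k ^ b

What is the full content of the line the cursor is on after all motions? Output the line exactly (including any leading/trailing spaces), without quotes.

After 1 (w): row=0 col=5 char='b'
After 2 (j): row=1 col=5 char='_'
After 3 (0): row=1 col=0 char='f'
After 4 (k): row=0 col=0 char='r'
After 5 (k): row=0 col=0 char='r'
After 6 (^): row=0 col=0 char='r'
After 7 (b): row=0 col=0 char='r'

Answer: rock blue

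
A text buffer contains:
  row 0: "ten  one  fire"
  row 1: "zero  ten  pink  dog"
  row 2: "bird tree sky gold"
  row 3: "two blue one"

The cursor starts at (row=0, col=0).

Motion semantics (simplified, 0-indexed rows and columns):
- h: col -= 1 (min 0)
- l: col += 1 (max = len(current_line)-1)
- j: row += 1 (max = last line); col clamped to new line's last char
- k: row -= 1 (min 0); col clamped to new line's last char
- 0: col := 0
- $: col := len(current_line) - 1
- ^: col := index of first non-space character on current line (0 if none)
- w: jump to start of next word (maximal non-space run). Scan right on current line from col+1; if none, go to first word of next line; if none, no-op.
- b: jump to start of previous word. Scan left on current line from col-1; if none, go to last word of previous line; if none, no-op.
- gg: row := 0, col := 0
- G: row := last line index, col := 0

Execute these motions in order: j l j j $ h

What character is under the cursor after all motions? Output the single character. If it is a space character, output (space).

Answer: n

Derivation:
After 1 (j): row=1 col=0 char='z'
After 2 (l): row=1 col=1 char='e'
After 3 (j): row=2 col=1 char='i'
After 4 (j): row=3 col=1 char='w'
After 5 ($): row=3 col=11 char='e'
After 6 (h): row=3 col=10 char='n'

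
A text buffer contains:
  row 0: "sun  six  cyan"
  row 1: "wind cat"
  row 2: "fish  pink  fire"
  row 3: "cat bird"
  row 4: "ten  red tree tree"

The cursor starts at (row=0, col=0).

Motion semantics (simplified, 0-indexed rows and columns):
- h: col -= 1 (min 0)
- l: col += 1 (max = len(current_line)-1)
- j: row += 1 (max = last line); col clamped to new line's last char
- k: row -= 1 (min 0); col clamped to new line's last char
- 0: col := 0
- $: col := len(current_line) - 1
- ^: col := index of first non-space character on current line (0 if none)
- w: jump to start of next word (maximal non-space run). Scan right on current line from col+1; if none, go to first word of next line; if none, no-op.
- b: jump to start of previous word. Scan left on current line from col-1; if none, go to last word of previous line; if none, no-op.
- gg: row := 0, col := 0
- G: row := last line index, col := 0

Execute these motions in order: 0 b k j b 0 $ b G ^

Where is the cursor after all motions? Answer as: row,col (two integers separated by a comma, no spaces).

After 1 (0): row=0 col=0 char='s'
After 2 (b): row=0 col=0 char='s'
After 3 (k): row=0 col=0 char='s'
After 4 (j): row=1 col=0 char='w'
After 5 (b): row=0 col=10 char='c'
After 6 (0): row=0 col=0 char='s'
After 7 ($): row=0 col=13 char='n'
After 8 (b): row=0 col=10 char='c'
After 9 (G): row=4 col=0 char='t'
After 10 (^): row=4 col=0 char='t'

Answer: 4,0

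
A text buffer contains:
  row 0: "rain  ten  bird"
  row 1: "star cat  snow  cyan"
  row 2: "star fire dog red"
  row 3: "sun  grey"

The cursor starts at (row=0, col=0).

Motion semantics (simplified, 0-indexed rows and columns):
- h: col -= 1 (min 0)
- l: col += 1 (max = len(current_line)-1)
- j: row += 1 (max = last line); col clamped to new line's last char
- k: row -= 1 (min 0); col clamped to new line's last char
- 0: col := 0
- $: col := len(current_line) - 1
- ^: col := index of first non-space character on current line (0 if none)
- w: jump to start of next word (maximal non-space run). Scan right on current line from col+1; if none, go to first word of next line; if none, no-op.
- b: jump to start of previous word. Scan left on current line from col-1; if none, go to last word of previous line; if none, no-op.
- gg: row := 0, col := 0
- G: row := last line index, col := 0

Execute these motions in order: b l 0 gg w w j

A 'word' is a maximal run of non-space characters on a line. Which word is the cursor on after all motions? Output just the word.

Answer: snow

Derivation:
After 1 (b): row=0 col=0 char='r'
After 2 (l): row=0 col=1 char='a'
After 3 (0): row=0 col=0 char='r'
After 4 (gg): row=0 col=0 char='r'
After 5 (w): row=0 col=6 char='t'
After 6 (w): row=0 col=11 char='b'
After 7 (j): row=1 col=11 char='n'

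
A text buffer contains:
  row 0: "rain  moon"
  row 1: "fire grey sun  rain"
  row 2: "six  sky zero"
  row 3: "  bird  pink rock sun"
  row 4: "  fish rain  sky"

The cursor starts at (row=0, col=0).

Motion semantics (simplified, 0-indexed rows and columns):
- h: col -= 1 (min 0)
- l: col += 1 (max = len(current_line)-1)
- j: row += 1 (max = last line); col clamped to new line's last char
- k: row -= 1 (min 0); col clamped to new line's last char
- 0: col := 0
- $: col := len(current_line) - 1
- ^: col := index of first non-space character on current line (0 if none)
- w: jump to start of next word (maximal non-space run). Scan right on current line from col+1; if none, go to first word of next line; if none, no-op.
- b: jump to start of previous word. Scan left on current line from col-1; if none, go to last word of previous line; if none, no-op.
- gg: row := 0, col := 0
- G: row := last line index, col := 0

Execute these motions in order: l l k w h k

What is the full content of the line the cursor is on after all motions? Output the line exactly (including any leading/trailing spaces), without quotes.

Answer: rain  moon

Derivation:
After 1 (l): row=0 col=1 char='a'
After 2 (l): row=0 col=2 char='i'
After 3 (k): row=0 col=2 char='i'
After 4 (w): row=0 col=6 char='m'
After 5 (h): row=0 col=5 char='_'
After 6 (k): row=0 col=5 char='_'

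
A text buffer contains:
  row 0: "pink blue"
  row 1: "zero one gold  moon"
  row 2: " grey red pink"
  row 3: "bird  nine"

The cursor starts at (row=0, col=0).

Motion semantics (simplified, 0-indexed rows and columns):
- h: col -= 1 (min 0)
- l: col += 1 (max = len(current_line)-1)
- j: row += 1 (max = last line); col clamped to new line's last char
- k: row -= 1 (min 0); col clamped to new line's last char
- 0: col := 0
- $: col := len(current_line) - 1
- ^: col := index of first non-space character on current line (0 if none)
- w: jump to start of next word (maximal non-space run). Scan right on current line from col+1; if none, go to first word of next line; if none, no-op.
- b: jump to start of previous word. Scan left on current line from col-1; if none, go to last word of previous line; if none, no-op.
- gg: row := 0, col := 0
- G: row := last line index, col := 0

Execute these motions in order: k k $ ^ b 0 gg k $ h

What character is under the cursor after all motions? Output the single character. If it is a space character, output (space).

Answer: u

Derivation:
After 1 (k): row=0 col=0 char='p'
After 2 (k): row=0 col=0 char='p'
After 3 ($): row=0 col=8 char='e'
After 4 (^): row=0 col=0 char='p'
After 5 (b): row=0 col=0 char='p'
After 6 (0): row=0 col=0 char='p'
After 7 (gg): row=0 col=0 char='p'
After 8 (k): row=0 col=0 char='p'
After 9 ($): row=0 col=8 char='e'
After 10 (h): row=0 col=7 char='u'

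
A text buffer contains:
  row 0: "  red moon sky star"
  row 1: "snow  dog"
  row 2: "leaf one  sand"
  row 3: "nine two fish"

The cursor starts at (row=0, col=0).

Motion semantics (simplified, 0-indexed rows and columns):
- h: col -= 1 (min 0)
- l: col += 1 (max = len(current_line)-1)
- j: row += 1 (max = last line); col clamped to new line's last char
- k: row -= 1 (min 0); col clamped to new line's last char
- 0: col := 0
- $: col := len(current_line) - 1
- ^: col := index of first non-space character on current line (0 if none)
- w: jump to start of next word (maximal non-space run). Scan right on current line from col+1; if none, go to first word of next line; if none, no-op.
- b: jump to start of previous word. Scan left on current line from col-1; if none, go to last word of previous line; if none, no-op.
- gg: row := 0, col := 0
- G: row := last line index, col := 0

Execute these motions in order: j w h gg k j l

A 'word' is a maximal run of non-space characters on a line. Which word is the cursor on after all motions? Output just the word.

Answer: snow

Derivation:
After 1 (j): row=1 col=0 char='s'
After 2 (w): row=1 col=6 char='d'
After 3 (h): row=1 col=5 char='_'
After 4 (gg): row=0 col=0 char='_'
After 5 (k): row=0 col=0 char='_'
After 6 (j): row=1 col=0 char='s'
After 7 (l): row=1 col=1 char='n'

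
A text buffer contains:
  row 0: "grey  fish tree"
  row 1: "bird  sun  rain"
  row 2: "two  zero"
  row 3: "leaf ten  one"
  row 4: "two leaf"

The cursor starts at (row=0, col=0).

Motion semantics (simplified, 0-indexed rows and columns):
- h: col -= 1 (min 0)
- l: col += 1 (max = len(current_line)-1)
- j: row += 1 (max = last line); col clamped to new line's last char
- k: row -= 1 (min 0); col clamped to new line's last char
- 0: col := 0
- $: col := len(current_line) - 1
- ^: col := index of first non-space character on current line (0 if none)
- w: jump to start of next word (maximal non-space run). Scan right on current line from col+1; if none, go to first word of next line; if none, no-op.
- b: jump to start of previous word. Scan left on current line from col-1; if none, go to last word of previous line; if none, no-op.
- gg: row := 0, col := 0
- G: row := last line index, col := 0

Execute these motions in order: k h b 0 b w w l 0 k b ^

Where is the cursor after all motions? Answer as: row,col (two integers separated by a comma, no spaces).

After 1 (k): row=0 col=0 char='g'
After 2 (h): row=0 col=0 char='g'
After 3 (b): row=0 col=0 char='g'
After 4 (0): row=0 col=0 char='g'
After 5 (b): row=0 col=0 char='g'
After 6 (w): row=0 col=6 char='f'
After 7 (w): row=0 col=11 char='t'
After 8 (l): row=0 col=12 char='r'
After 9 (0): row=0 col=0 char='g'
After 10 (k): row=0 col=0 char='g'
After 11 (b): row=0 col=0 char='g'
After 12 (^): row=0 col=0 char='g'

Answer: 0,0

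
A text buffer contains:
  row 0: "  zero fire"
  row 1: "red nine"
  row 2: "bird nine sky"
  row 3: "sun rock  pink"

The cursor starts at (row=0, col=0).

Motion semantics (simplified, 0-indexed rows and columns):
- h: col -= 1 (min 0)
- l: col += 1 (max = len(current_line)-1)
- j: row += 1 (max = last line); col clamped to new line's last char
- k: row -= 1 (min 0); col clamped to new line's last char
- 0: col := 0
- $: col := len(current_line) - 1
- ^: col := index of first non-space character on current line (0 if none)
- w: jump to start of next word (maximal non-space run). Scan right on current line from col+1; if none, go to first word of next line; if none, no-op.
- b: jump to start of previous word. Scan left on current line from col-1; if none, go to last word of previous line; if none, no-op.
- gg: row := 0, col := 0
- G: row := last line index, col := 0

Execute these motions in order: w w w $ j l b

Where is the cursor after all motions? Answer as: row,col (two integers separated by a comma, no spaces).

Answer: 2,5

Derivation:
After 1 (w): row=0 col=2 char='z'
After 2 (w): row=0 col=7 char='f'
After 3 (w): row=1 col=0 char='r'
After 4 ($): row=1 col=7 char='e'
After 5 (j): row=2 col=7 char='n'
After 6 (l): row=2 col=8 char='e'
After 7 (b): row=2 col=5 char='n'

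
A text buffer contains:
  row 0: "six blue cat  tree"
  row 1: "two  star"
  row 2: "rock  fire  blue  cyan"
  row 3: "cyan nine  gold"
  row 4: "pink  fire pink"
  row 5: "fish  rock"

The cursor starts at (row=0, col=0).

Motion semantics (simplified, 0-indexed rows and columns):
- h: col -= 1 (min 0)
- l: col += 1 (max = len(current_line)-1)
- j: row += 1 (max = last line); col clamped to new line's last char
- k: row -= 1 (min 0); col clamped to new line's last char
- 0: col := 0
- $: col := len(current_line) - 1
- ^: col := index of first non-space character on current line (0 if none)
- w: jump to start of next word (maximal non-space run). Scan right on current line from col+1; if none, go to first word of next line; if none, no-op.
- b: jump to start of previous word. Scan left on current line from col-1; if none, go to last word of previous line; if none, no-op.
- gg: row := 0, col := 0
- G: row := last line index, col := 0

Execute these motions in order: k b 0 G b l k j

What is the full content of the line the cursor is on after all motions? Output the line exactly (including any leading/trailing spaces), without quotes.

Answer: pink  fire pink

Derivation:
After 1 (k): row=0 col=0 char='s'
After 2 (b): row=0 col=0 char='s'
After 3 (0): row=0 col=0 char='s'
After 4 (G): row=5 col=0 char='f'
After 5 (b): row=4 col=11 char='p'
After 6 (l): row=4 col=12 char='i'
After 7 (k): row=3 col=12 char='o'
After 8 (j): row=4 col=12 char='i'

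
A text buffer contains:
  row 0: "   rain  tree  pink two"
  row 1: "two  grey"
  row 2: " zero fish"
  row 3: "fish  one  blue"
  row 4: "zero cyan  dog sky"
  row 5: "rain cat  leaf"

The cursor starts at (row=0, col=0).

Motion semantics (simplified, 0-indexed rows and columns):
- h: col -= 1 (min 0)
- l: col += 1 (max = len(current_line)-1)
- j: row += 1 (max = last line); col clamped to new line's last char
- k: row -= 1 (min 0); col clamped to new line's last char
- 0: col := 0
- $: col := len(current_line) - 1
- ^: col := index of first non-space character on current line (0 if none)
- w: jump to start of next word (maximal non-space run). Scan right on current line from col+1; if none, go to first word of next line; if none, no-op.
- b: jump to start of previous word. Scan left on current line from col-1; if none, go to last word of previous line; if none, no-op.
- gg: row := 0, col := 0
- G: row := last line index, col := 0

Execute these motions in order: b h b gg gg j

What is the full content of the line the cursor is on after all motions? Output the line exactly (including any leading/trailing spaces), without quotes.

After 1 (b): row=0 col=0 char='_'
After 2 (h): row=0 col=0 char='_'
After 3 (b): row=0 col=0 char='_'
After 4 (gg): row=0 col=0 char='_'
After 5 (gg): row=0 col=0 char='_'
After 6 (j): row=1 col=0 char='t'

Answer: two  grey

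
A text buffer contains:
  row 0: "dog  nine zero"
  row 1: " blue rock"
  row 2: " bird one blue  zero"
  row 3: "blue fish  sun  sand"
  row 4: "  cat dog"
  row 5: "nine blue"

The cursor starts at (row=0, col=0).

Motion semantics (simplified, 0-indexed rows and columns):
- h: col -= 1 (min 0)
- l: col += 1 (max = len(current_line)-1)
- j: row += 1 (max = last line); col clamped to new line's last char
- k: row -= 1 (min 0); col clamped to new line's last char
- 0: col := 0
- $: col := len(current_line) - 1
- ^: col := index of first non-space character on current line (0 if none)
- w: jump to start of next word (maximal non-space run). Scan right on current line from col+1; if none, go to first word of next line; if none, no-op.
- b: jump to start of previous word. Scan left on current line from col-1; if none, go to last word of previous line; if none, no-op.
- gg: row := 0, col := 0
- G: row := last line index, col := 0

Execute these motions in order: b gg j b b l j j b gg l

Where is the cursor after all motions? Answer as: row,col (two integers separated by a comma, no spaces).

Answer: 0,1

Derivation:
After 1 (b): row=0 col=0 char='d'
After 2 (gg): row=0 col=0 char='d'
After 3 (j): row=1 col=0 char='_'
After 4 (b): row=0 col=10 char='z'
After 5 (b): row=0 col=5 char='n'
After 6 (l): row=0 col=6 char='i'
After 7 (j): row=1 col=6 char='r'
After 8 (j): row=2 col=6 char='o'
After 9 (b): row=2 col=1 char='b'
After 10 (gg): row=0 col=0 char='d'
After 11 (l): row=0 col=1 char='o'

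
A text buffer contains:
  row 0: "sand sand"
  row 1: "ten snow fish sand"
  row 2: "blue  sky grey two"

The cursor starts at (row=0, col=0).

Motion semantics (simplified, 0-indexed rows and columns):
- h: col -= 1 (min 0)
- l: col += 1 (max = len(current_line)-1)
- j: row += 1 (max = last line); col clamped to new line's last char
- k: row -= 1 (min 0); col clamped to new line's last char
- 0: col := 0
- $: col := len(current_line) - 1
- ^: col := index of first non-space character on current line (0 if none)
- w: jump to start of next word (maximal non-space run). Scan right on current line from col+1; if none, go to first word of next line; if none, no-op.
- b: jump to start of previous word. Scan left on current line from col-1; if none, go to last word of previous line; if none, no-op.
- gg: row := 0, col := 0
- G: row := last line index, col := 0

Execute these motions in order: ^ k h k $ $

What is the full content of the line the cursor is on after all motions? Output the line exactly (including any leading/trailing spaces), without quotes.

After 1 (^): row=0 col=0 char='s'
After 2 (k): row=0 col=0 char='s'
After 3 (h): row=0 col=0 char='s'
After 4 (k): row=0 col=0 char='s'
After 5 ($): row=0 col=8 char='d'
After 6 ($): row=0 col=8 char='d'

Answer: sand sand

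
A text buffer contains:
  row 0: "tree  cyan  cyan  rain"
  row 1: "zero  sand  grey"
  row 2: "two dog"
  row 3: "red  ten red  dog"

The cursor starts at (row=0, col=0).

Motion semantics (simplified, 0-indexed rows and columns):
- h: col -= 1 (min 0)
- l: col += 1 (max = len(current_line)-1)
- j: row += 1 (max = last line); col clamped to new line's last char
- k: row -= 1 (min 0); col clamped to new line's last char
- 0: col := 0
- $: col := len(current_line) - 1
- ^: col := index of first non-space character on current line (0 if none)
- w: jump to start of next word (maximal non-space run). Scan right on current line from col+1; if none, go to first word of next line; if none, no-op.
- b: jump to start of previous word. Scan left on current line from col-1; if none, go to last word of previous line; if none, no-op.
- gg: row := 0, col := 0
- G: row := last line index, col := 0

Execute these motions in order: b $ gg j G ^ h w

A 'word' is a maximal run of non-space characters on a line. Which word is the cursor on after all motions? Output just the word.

Answer: ten

Derivation:
After 1 (b): row=0 col=0 char='t'
After 2 ($): row=0 col=21 char='n'
After 3 (gg): row=0 col=0 char='t'
After 4 (j): row=1 col=0 char='z'
After 5 (G): row=3 col=0 char='r'
After 6 (^): row=3 col=0 char='r'
After 7 (h): row=3 col=0 char='r'
After 8 (w): row=3 col=5 char='t'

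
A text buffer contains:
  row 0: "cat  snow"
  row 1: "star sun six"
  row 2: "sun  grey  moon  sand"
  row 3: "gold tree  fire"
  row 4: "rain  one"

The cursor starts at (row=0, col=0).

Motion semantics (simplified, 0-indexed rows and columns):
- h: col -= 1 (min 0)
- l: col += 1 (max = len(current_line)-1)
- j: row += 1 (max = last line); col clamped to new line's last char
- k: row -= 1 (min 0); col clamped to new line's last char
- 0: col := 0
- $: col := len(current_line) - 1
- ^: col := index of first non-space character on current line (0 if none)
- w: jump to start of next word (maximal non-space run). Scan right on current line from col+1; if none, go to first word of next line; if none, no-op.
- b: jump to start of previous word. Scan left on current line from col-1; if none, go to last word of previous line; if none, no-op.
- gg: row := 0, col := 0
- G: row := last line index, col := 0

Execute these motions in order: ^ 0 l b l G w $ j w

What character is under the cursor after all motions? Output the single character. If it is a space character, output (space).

Answer: e

Derivation:
After 1 (^): row=0 col=0 char='c'
After 2 (0): row=0 col=0 char='c'
After 3 (l): row=0 col=1 char='a'
After 4 (b): row=0 col=0 char='c'
After 5 (l): row=0 col=1 char='a'
After 6 (G): row=4 col=0 char='r'
After 7 (w): row=4 col=6 char='o'
After 8 ($): row=4 col=8 char='e'
After 9 (j): row=4 col=8 char='e'
After 10 (w): row=4 col=8 char='e'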